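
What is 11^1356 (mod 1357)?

11^1 ≡ 11 (mod 1357)
11^2 ≡ 11^2 = 121 ≡ 121 (mod 1357)
11^4 ≡ 121^2 = 14641 ≡ 1071 (mod 1357)
11^8 ≡ 1071^2 = 1147041 ≡ 376 (mod 1357)
11^16 ≡ 376^2 = 141376 ≡ 248 (mod 1357)
11^32 ≡ 248^2 = 61504 ≡ 439 (mod 1357)
11^64 ≡ 439^2 = 192721 ≡ 27 (mod 1357)
11^128 ≡ 27^2 = 729 ≡ 729 (mod 1357)
11^256 ≡ 729^2 = 531441 ≡ 854 (mod 1357)
11^512 ≡ 854^2 = 729316 ≡ 607 (mod 1357)
11^1024 ≡ 607^2 = 368449 ≡ 702 (mod 1357)
1356 = 1024 + 256 + 64 + 8 + 4 in binary powers of 2.
So 11^1356 ≡ 702 · 854 · 27 · 376 · 1071 ≡ 1268 (mod 1357).
Since 1268 ≠ 1, base 11 is a Fermat witness: 1357 is composite.

1268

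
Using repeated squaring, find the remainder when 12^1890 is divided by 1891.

1

12^1 ≡ 12 (mod 1891)
12^2 ≡ 12^2 = 144 ≡ 144 (mod 1891)
12^4 ≡ 144^2 = 20736 ≡ 1826 (mod 1891)
12^8 ≡ 1826^2 = 3334276 ≡ 443 (mod 1891)
12^16 ≡ 443^2 = 196249 ≡ 1476 (mod 1891)
12^32 ≡ 1476^2 = 2178576 ≡ 144 (mod 1891)
12^64 ≡ 144^2 = 20736 ≡ 1826 (mod 1891)
12^128 ≡ 1826^2 = 3334276 ≡ 443 (mod 1891)
12^256 ≡ 443^2 = 196249 ≡ 1476 (mod 1891)
12^512 ≡ 1476^2 = 2178576 ≡ 144 (mod 1891)
12^1024 ≡ 144^2 = 20736 ≡ 1826 (mod 1891)
1890 = 1024 + 512 + 256 + 64 + 32 + 2 in binary powers of 2.
So 12^1890 ≡ 1826 · 144 · 1476 · 1826 · 144 · 144 ≡ 1 (mod 1891).
Since the result is 1, base 12 gives no evidence that 1891 is composite.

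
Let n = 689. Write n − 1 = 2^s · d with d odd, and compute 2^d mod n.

50

689 − 1 = 688 = 2^4 · 43, so d = 43.
2^1 ≡ 2 (mod 689)
2^2 ≡ 2^2 = 4 ≡ 4 (mod 689)
2^4 ≡ 4^2 = 16 ≡ 16 (mod 689)
2^8 ≡ 16^2 = 256 ≡ 256 (mod 689)
2^16 ≡ 256^2 = 65536 ≡ 81 (mod 689)
2^32 ≡ 81^2 = 6561 ≡ 360 (mod 689)
43 = 32 + 8 + 2 + 1 in binary powers of 2.
So 2^43 ≡ 360 · 256 · 4 · 2 ≡ 50 (mod 689).
Squaring chain: 50 → 433 → 81 → 360; never reaches −1, so base 2 is a Miller–Rabin witness that 689 is composite.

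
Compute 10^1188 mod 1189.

10^1 ≡ 10 (mod 1189)
10^2 ≡ 10^2 = 100 ≡ 100 (mod 1189)
10^4 ≡ 100^2 = 10000 ≡ 488 (mod 1189)
10^8 ≡ 488^2 = 238144 ≡ 344 (mod 1189)
10^16 ≡ 344^2 = 118336 ≡ 625 (mod 1189)
10^32 ≡ 625^2 = 390625 ≡ 633 (mod 1189)
10^64 ≡ 633^2 = 400689 ≡ 1185 (mod 1189)
10^128 ≡ 1185^2 = 1404225 ≡ 16 (mod 1189)
10^256 ≡ 16^2 = 256 ≡ 256 (mod 1189)
10^512 ≡ 256^2 = 65536 ≡ 141 (mod 1189)
10^1024 ≡ 141^2 = 19881 ≡ 857 (mod 1189)
1188 = 1024 + 128 + 32 + 4 in binary powers of 2.
So 10^1188 ≡ 857 · 16 · 633 · 488 ≡ 426 (mod 1189).
Since 426 ≠ 1, base 10 is a Fermat witness: 1189 is composite.

426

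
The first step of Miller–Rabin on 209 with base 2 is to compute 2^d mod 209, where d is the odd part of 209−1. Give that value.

209 − 1 = 208 = 2^4 · 13, so d = 13.
2^1 ≡ 2 (mod 209)
2^2 ≡ 2^2 = 4 ≡ 4 (mod 209)
2^4 ≡ 4^2 = 16 ≡ 16 (mod 209)
2^8 ≡ 16^2 = 256 ≡ 47 (mod 209)
13 = 8 + 4 + 1 in binary powers of 2.
So 2^13 ≡ 47 · 16 · 2 ≡ 41 (mod 209).
Squaring chain: 41 → 9 → 81 → 82; never reaches −1, so base 2 is a Miller–Rabin witness that 209 is composite.

41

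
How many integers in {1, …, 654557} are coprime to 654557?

618640

Factor: 654557 = 23 · 149 · 191.
φ(654557) = (23−1) · (149−1) · (191−1) = 22 · 148 · 190 = 618640.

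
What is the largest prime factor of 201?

67

201 = 3 · 67
67 is prime.
So 201 = 3 · 67; the largest prime factor is 67.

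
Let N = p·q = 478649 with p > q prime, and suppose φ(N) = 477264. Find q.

653

φ(n) = (p−1)(q−1) = n − (p+q) + 1, so p + q = 478649 − 477264 + 1 = 1386.
p and q are the roots of t² − 1386t + 478649 = 0.
Discriminant: 1386² − 4·478649 = 1920996 − 1914596 = 6400; √6400 = 80.
q = (1386 − 80)/2 = 653, p = (1386 + 80)/2 = 733.
Check: 653 · 733 = 478649.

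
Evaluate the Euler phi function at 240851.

Factor: 240851 = 13 · 97 · 191.
φ(240851) = (13−1) · (97−1) · (191−1) = 12 · 96 · 190 = 218880.

218880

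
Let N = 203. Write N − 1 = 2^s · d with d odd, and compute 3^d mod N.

203 − 1 = 202 = 2^1 · 101, so d = 101.
3^1 ≡ 3 (mod 203)
3^2 ≡ 3^2 = 9 ≡ 9 (mod 203)
3^4 ≡ 9^2 = 81 ≡ 81 (mod 203)
3^8 ≡ 81^2 = 6561 ≡ 65 (mod 203)
3^16 ≡ 65^2 = 4225 ≡ 165 (mod 203)
3^32 ≡ 165^2 = 27225 ≡ 23 (mod 203)
3^64 ≡ 23^2 = 529 ≡ 123 (mod 203)
101 = 64 + 32 + 4 + 1 in binary powers of 2.
So 3^101 ≡ 123 · 23 · 81 · 3 ≡ 89 (mod 203).
Squaring chain: 89; never reaches −1, so base 3 is a Miller–Rabin witness that 203 is composite.

89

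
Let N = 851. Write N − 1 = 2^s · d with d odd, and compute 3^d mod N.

851 − 1 = 850 = 2^1 · 425, so d = 425.
3^1 ≡ 3 (mod 851)
3^2 ≡ 3^2 = 9 ≡ 9 (mod 851)
3^4 ≡ 9^2 = 81 ≡ 81 (mod 851)
3^8 ≡ 81^2 = 6561 ≡ 604 (mod 851)
3^16 ≡ 604^2 = 364816 ≡ 588 (mod 851)
3^32 ≡ 588^2 = 345744 ≡ 238 (mod 851)
3^64 ≡ 238^2 = 56644 ≡ 478 (mod 851)
3^128 ≡ 478^2 = 228484 ≡ 416 (mod 851)
3^256 ≡ 416^2 = 173056 ≡ 303 (mod 851)
425 = 256 + 128 + 32 + 8 + 1 in binary powers of 2.
So 3^425 ≡ 303 · 416 · 238 · 604 · 3 ≡ 324 (mod 851).
Squaring chain: 324; never reaches −1, so base 3 is a Miller–Rabin witness that 851 is composite.

324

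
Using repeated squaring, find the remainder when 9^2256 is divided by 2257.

9^1 ≡ 9 (mod 2257)
9^2 ≡ 9^2 = 81 ≡ 81 (mod 2257)
9^4 ≡ 81^2 = 6561 ≡ 2047 (mod 2257)
9^8 ≡ 2047^2 = 4190209 ≡ 1217 (mod 2257)
9^16 ≡ 1217^2 = 1481089 ≡ 497 (mod 2257)
9^32 ≡ 497^2 = 247009 ≡ 996 (mod 2257)
9^64 ≡ 996^2 = 992016 ≡ 1193 (mod 2257)
9^128 ≡ 1193^2 = 1423249 ≡ 1339 (mod 2257)
9^256 ≡ 1339^2 = 1792921 ≡ 863 (mod 2257)
9^512 ≡ 863^2 = 744769 ≡ 2216 (mod 2257)
9^1024 ≡ 2216^2 = 4910656 ≡ 1681 (mod 2257)
9^2048 ≡ 1681^2 = 2825761 ≡ 2254 (mod 2257)
2256 = 2048 + 128 + 64 + 16 in binary powers of 2.
So 9^2256 ≡ 2254 · 1339 · 1193 · 497 ≡ 1046 (mod 2257).
Since 1046 ≠ 1, base 9 is a Fermat witness: 2257 is composite.

1046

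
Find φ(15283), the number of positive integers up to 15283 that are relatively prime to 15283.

Factor: 15283 = 17 · 29 · 31.
φ(15283) = (17−1) · (29−1) · (31−1) = 16 · 28 · 30 = 13440.

13440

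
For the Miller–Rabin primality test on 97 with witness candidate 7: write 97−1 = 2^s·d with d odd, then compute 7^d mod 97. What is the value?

52

97 − 1 = 96 = 2^5 · 3, so d = 3.
7^1 ≡ 7 (mod 97)
7^2 ≡ 7^2 = 49 ≡ 49 (mod 97)
3 = 2 + 1 in binary powers of 2.
So 7^3 ≡ 49 · 7 ≡ 52 (mod 97).
Squaring chain: 52 → 85 → 47 → 75 → 96; reaches −1, so base 7 does not prove 97 composite.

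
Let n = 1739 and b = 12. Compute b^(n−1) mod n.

12^1 ≡ 12 (mod 1739)
12^2 ≡ 12^2 = 144 ≡ 144 (mod 1739)
12^4 ≡ 144^2 = 20736 ≡ 1607 (mod 1739)
12^8 ≡ 1607^2 = 2582449 ≡ 34 (mod 1739)
12^16 ≡ 34^2 = 1156 ≡ 1156 (mod 1739)
12^32 ≡ 1156^2 = 1336336 ≡ 784 (mod 1739)
12^64 ≡ 784^2 = 614656 ≡ 789 (mod 1739)
12^128 ≡ 789^2 = 622521 ≡ 1698 (mod 1739)
12^256 ≡ 1698^2 = 2883204 ≡ 1681 (mod 1739)
12^512 ≡ 1681^2 = 2825761 ≡ 1625 (mod 1739)
12^1024 ≡ 1625^2 = 2640625 ≡ 823 (mod 1739)
1738 = 1024 + 512 + 128 + 64 + 8 + 2 in binary powers of 2.
So 12^1738 ≡ 823 · 1625 · 1698 · 789 · 34 · 144 ≡ 382 (mod 1739).
Since 382 ≠ 1, base 12 is a Fermat witness: 1739 is composite.

382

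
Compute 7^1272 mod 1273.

7^1 ≡ 7 (mod 1273)
7^2 ≡ 7^2 = 49 ≡ 49 (mod 1273)
7^4 ≡ 49^2 = 2401 ≡ 1128 (mod 1273)
7^8 ≡ 1128^2 = 1272384 ≡ 657 (mod 1273)
7^16 ≡ 657^2 = 431649 ≡ 102 (mod 1273)
7^32 ≡ 102^2 = 10404 ≡ 220 (mod 1273)
7^64 ≡ 220^2 = 48400 ≡ 26 (mod 1273)
7^128 ≡ 26^2 = 676 ≡ 676 (mod 1273)
7^256 ≡ 676^2 = 456976 ≡ 1242 (mod 1273)
7^512 ≡ 1242^2 = 1542564 ≡ 961 (mod 1273)
7^1024 ≡ 961^2 = 923521 ≡ 596 (mod 1273)
1272 = 1024 + 128 + 64 + 32 + 16 + 8 in binary powers of 2.
So 7^1272 ≡ 596 · 676 · 26 · 220 · 102 · 657 ≡ 1179 (mod 1273).
Since 1179 ≠ 1, base 7 is a Fermat witness: 1273 is composite.

1179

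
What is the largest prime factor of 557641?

67

557641 = 7 · 79663
79663 = 29 · 2747
2747 = 41 · 67
67 is prime.
So 557641 = 7 · 29 · 41 · 67; the largest prime factor is 67.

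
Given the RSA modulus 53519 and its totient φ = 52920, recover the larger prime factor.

491

φ(n) = (p−1)(q−1) = n − (p+q) + 1, so p + q = 53519 − 52920 + 1 = 600.
p and q are the roots of t² − 600t + 53519 = 0.
Discriminant: 600² − 4·53519 = 360000 − 214076 = 145924; √145924 = 382.
q = (600 − 382)/2 = 109, p = (600 + 382)/2 = 491.
Check: 109 · 491 = 53519.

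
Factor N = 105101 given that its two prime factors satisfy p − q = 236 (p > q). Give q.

227

Since p = q + 236, we have 105101 = q(q + 236), so q² + 236q − 105101 = 0.
Discriminant: 236² + 4·105101 = 55696 + 420404 = 476100; √476100 = 690.
q = (−236 + 690)/2 = 227, and p = q + 236 = 463.
Check: 227 · 463 = 105101.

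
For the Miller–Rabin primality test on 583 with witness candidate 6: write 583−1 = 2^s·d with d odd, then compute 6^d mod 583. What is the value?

303

583 − 1 = 582 = 2^1 · 291, so d = 291.
6^1 ≡ 6 (mod 583)
6^2 ≡ 6^2 = 36 ≡ 36 (mod 583)
6^4 ≡ 36^2 = 1296 ≡ 130 (mod 583)
6^8 ≡ 130^2 = 16900 ≡ 576 (mod 583)
6^16 ≡ 576^2 = 331776 ≡ 49 (mod 583)
6^32 ≡ 49^2 = 2401 ≡ 69 (mod 583)
6^64 ≡ 69^2 = 4761 ≡ 97 (mod 583)
6^128 ≡ 97^2 = 9409 ≡ 81 (mod 583)
6^256 ≡ 81^2 = 6561 ≡ 148 (mod 583)
291 = 256 + 32 + 2 + 1 in binary powers of 2.
So 6^291 ≡ 148 · 69 · 36 · 6 ≡ 303 (mod 583).
Squaring chain: 303; never reaches −1, so base 6 is a Miller–Rabin witness that 583 is composite.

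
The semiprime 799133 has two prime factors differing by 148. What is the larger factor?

Since p = q + 148, we have 799133 = q(q + 148), so q² + 148q − 799133 = 0.
Discriminant: 148² + 4·799133 = 21904 + 3196532 = 3218436; √3218436 = 1794.
q = (−148 + 1794)/2 = 823, and p = q + 148 = 971.
Check: 823 · 971 = 799133.

971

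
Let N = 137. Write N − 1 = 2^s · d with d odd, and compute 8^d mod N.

37

137 − 1 = 136 = 2^3 · 17, so d = 17.
8^1 ≡ 8 (mod 137)
8^2 ≡ 8^2 = 64 ≡ 64 (mod 137)
8^4 ≡ 64^2 = 4096 ≡ 123 (mod 137)
8^8 ≡ 123^2 = 15129 ≡ 59 (mod 137)
8^16 ≡ 59^2 = 3481 ≡ 56 (mod 137)
17 = 16 + 1 in binary powers of 2.
So 8^17 ≡ 56 · 8 ≡ 37 (mod 137).
Squaring chain: 37 → 136 → 1; reaches −1, so base 8 does not prove 137 composite.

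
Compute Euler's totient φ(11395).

8736

Factor: 11395 = 5 · 43 · 53.
φ(11395) = (5−1) · (43−1) · (53−1) = 4 · 42 · 52 = 8736.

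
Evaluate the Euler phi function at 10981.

10764

Factor: 10981 = 79 · 139.
φ(10981) = (79−1) · (139−1) = 78 · 138 = 10764.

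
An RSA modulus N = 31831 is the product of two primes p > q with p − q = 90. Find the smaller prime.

Since p = q + 90, we have 31831 = q(q + 90), so q² + 90q − 31831 = 0.
Discriminant: 90² + 4·31831 = 8100 + 127324 = 135424; √135424 = 368.
q = (−90 + 368)/2 = 139, and p = q + 90 = 229.
Check: 139 · 229 = 31831.

139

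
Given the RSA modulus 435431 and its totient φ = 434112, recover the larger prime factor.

673

φ(n) = (p−1)(q−1) = n − (p+q) + 1, so p + q = 435431 − 434112 + 1 = 1320.
p and q are the roots of t² − 1320t + 435431 = 0.
Discriminant: 1320² − 4·435431 = 1742400 − 1741724 = 676; √676 = 26.
q = (1320 − 26)/2 = 647, p = (1320 + 26)/2 = 673.
Check: 647 · 673 = 435431.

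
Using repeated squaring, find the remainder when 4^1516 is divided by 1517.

4^1 ≡ 4 (mod 1517)
4^2 ≡ 4^2 = 16 ≡ 16 (mod 1517)
4^4 ≡ 16^2 = 256 ≡ 256 (mod 1517)
4^8 ≡ 256^2 = 65536 ≡ 305 (mod 1517)
4^16 ≡ 305^2 = 93025 ≡ 488 (mod 1517)
4^32 ≡ 488^2 = 238144 ≡ 1492 (mod 1517)
4^64 ≡ 1492^2 = 2226064 ≡ 625 (mod 1517)
4^128 ≡ 625^2 = 390625 ≡ 756 (mod 1517)
4^256 ≡ 756^2 = 571536 ≡ 1144 (mod 1517)
4^512 ≡ 1144^2 = 1308736 ≡ 1082 (mod 1517)
4^1024 ≡ 1082^2 = 1170724 ≡ 1117 (mod 1517)
1516 = 1024 + 256 + 128 + 64 + 32 + 8 + 4 in binary powers of 2.
So 4^1516 ≡ 1117 · 1144 · 756 · 625 · 1492 · 305 · 256 ≡ 1144 (mod 1517).
Since 1144 ≠ 1, base 4 is a Fermat witness: 1517 is composite.

1144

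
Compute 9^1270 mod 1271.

532

9^1 ≡ 9 (mod 1271)
9^2 ≡ 9^2 = 81 ≡ 81 (mod 1271)
9^4 ≡ 81^2 = 6561 ≡ 206 (mod 1271)
9^8 ≡ 206^2 = 42436 ≡ 493 (mod 1271)
9^16 ≡ 493^2 = 243049 ≡ 288 (mod 1271)
9^32 ≡ 288^2 = 82944 ≡ 329 (mod 1271)
9^64 ≡ 329^2 = 108241 ≡ 206 (mod 1271)
9^128 ≡ 206^2 = 42436 ≡ 493 (mod 1271)
9^256 ≡ 493^2 = 243049 ≡ 288 (mod 1271)
9^512 ≡ 288^2 = 82944 ≡ 329 (mod 1271)
9^1024 ≡ 329^2 = 108241 ≡ 206 (mod 1271)
1270 = 1024 + 128 + 64 + 32 + 16 + 4 + 2 in binary powers of 2.
So 9^1270 ≡ 206 · 493 · 206 · 329 · 288 · 206 · 81 ≡ 532 (mod 1271).
Since 532 ≠ 1, base 9 is a Fermat witness: 1271 is composite.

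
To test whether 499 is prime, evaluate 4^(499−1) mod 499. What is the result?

1

4^1 ≡ 4 (mod 499)
4^2 ≡ 4^2 = 16 ≡ 16 (mod 499)
4^4 ≡ 16^2 = 256 ≡ 256 (mod 499)
4^8 ≡ 256^2 = 65536 ≡ 167 (mod 499)
4^16 ≡ 167^2 = 27889 ≡ 444 (mod 499)
4^32 ≡ 444^2 = 197136 ≡ 31 (mod 499)
4^64 ≡ 31^2 = 961 ≡ 462 (mod 499)
4^128 ≡ 462^2 = 213444 ≡ 371 (mod 499)
4^256 ≡ 371^2 = 137641 ≡ 416 (mod 499)
498 = 256 + 128 + 64 + 32 + 16 + 2 in binary powers of 2.
So 4^498 ≡ 416 · 371 · 462 · 31 · 444 · 16 ≡ 1 (mod 499).
Since the result is 1, base 4 gives no evidence that 499 is composite.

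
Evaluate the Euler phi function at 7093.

6880

Factor: 7093 = 41 · 173.
φ(7093) = (41−1) · (173−1) = 40 · 172 = 6880.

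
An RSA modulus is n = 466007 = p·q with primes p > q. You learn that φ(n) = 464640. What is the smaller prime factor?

φ(n) = (p−1)(q−1) = n − (p+q) + 1, so p + q = 466007 − 464640 + 1 = 1368.
p and q are the roots of t² − 1368t + 466007 = 0.
Discriminant: 1368² − 4·466007 = 1871424 − 1864028 = 7396; √7396 = 86.
q = (1368 − 86)/2 = 641, p = (1368 + 86)/2 = 727.
Check: 641 · 727 = 466007.

641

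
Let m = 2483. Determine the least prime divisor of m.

2483 is odd.
Digit sum 17, not divisible by 3.
Ends in 3: not divisible by 5.
7: 2483 = 7·354 + 5
11: 2483 = 11·225 + 8
13: 2483 = 13·191

13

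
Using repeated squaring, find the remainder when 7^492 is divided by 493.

7^1 ≡ 7 (mod 493)
7^2 ≡ 7^2 = 49 ≡ 49 (mod 493)
7^4 ≡ 49^2 = 2401 ≡ 429 (mod 493)
7^8 ≡ 429^2 = 184041 ≡ 152 (mod 493)
7^16 ≡ 152^2 = 23104 ≡ 426 (mod 493)
7^32 ≡ 426^2 = 181476 ≡ 52 (mod 493)
7^64 ≡ 52^2 = 2704 ≡ 239 (mod 493)
7^128 ≡ 239^2 = 57121 ≡ 426 (mod 493)
7^256 ≡ 426^2 = 181476 ≡ 52 (mod 493)
492 = 256 + 128 + 64 + 32 + 8 + 4 in binary powers of 2.
So 7^492 ≡ 52 · 426 · 239 · 52 · 152 · 429 ≡ 455 (mod 493).
Since 455 ≠ 1, base 7 is a Fermat witness: 493 is composite.

455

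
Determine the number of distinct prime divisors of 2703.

2703 = 3 · 901
901 = 17 · 53
2703 = 3 · 17 · 53, which has 3 distinct prime factors.

3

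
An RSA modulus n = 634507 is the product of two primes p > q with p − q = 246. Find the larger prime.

Since p = q + 246, we have 634507 = q(q + 246), so q² + 246q − 634507 = 0.
Discriminant: 246² + 4·634507 = 60516 + 2538028 = 2598544; √2598544 = 1612.
q = (−246 + 1612)/2 = 683, and p = q + 246 = 929.
Check: 683 · 929 = 634507.

929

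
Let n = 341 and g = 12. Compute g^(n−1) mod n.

12^1 ≡ 12 (mod 341)
12^2 ≡ 12^2 = 144 ≡ 144 (mod 341)
12^4 ≡ 144^2 = 20736 ≡ 276 (mod 341)
12^8 ≡ 276^2 = 76176 ≡ 133 (mod 341)
12^16 ≡ 133^2 = 17689 ≡ 298 (mod 341)
12^32 ≡ 298^2 = 88804 ≡ 144 (mod 341)
12^64 ≡ 144^2 = 20736 ≡ 276 (mod 341)
12^128 ≡ 276^2 = 76176 ≡ 133 (mod 341)
12^256 ≡ 133^2 = 17689 ≡ 298 (mod 341)
340 = 256 + 64 + 16 + 4 in binary powers of 2.
So 12^340 ≡ 298 · 276 · 298 · 276 ≡ 56 (mod 341).
Since 56 ≠ 1, base 12 is a Fermat witness: 341 is composite.

56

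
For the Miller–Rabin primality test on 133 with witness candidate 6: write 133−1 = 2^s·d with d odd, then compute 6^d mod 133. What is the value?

125

133 − 1 = 132 = 2^2 · 33, so d = 33.
6^1 ≡ 6 (mod 133)
6^2 ≡ 6^2 = 36 ≡ 36 (mod 133)
6^4 ≡ 36^2 = 1296 ≡ 99 (mod 133)
6^8 ≡ 99^2 = 9801 ≡ 92 (mod 133)
6^16 ≡ 92^2 = 8464 ≡ 85 (mod 133)
6^32 ≡ 85^2 = 7225 ≡ 43 (mod 133)
33 = 32 + 1 in binary powers of 2.
So 6^33 ≡ 43 · 6 ≡ 125 (mod 133).
Squaring chain: 125 → 64; never reaches −1, so base 6 is a Miller–Rabin witness that 133 is composite.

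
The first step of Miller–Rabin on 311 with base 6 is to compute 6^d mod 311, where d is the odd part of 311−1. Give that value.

311 − 1 = 310 = 2^1 · 155, so d = 155.
6^1 ≡ 6 (mod 311)
6^2 ≡ 6^2 = 36 ≡ 36 (mod 311)
6^4 ≡ 36^2 = 1296 ≡ 52 (mod 311)
6^8 ≡ 52^2 = 2704 ≡ 216 (mod 311)
6^16 ≡ 216^2 = 46656 ≡ 6 (mod 311)
6^32 ≡ 6^2 = 36 ≡ 36 (mod 311)
6^64 ≡ 36^2 = 1296 ≡ 52 (mod 311)
6^128 ≡ 52^2 = 2704 ≡ 216 (mod 311)
155 = 128 + 16 + 8 + 2 + 1 in binary powers of 2.
So 6^155 ≡ 216 · 6 · 216 · 36 · 6 ≡ 1 (mod 311).
Since 6^d ≡ 1 (mod 311), base 6 does not prove 311 composite.

1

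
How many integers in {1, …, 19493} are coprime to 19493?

19200

Factor: 19493 = 101 · 193.
φ(19493) = (101−1) · (193−1) = 100 · 192 = 19200.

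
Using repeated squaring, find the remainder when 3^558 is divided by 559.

391

3^1 ≡ 3 (mod 559)
3^2 ≡ 3^2 = 9 ≡ 9 (mod 559)
3^4 ≡ 9^2 = 81 ≡ 81 (mod 559)
3^8 ≡ 81^2 = 6561 ≡ 412 (mod 559)
3^16 ≡ 412^2 = 169744 ≡ 367 (mod 559)
3^32 ≡ 367^2 = 134689 ≡ 529 (mod 559)
3^64 ≡ 529^2 = 279841 ≡ 341 (mod 559)
3^128 ≡ 341^2 = 116281 ≡ 9 (mod 559)
3^256 ≡ 9^2 = 81 ≡ 81 (mod 559)
3^512 ≡ 81^2 = 6561 ≡ 412 (mod 559)
558 = 512 + 32 + 8 + 4 + 2 in binary powers of 2.
So 3^558 ≡ 412 · 529 · 412 · 81 · 9 ≡ 391 (mod 559).
Since 391 ≠ 1, base 3 is a Fermat witness: 559 is composite.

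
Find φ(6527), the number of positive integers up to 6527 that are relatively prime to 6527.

Factor: 6527 = 61 · 107.
φ(6527) = (61−1) · (107−1) = 60 · 106 = 6360.

6360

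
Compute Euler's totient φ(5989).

5824

Factor: 5989 = 53 · 113.
φ(5989) = (53−1) · (113−1) = 52 · 112 = 5824.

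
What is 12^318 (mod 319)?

12^1 ≡ 12 (mod 319)
12^2 ≡ 12^2 = 144 ≡ 144 (mod 319)
12^4 ≡ 144^2 = 20736 ≡ 1 (mod 319)
12^8 ≡ 1^2 = 1 ≡ 1 (mod 319)
12^16 ≡ 1^2 = 1 ≡ 1 (mod 319)
12^32 ≡ 1^2 = 1 ≡ 1 (mod 319)
12^64 ≡ 1^2 = 1 ≡ 1 (mod 319)
12^128 ≡ 1^2 = 1 ≡ 1 (mod 319)
12^256 ≡ 1^2 = 1 ≡ 1 (mod 319)
318 = 256 + 32 + 16 + 8 + 4 + 2 in binary powers of 2.
So 12^318 ≡ 1 · 1 · 1 · 1 · 1 · 144 ≡ 144 (mod 319).
Since 144 ≠ 1, base 12 is a Fermat witness: 319 is composite.

144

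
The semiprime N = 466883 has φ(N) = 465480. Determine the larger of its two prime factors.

φ(n) = (p−1)(q−1) = n − (p+q) + 1, so p + q = 466883 − 465480 + 1 = 1404.
p and q are the roots of t² − 1404t + 466883 = 0.
Discriminant: 1404² − 4·466883 = 1971216 − 1867532 = 103684; √103684 = 322.
q = (1404 − 322)/2 = 541, p = (1404 + 322)/2 = 863.
Check: 541 · 863 = 466883.

863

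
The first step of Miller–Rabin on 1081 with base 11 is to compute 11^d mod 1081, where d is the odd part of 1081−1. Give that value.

1009

1081 − 1 = 1080 = 2^3 · 135, so d = 135.
11^1 ≡ 11 (mod 1081)
11^2 ≡ 11^2 = 121 ≡ 121 (mod 1081)
11^4 ≡ 121^2 = 14641 ≡ 588 (mod 1081)
11^8 ≡ 588^2 = 345744 ≡ 905 (mod 1081)
11^16 ≡ 905^2 = 819025 ≡ 708 (mod 1081)
11^32 ≡ 708^2 = 501264 ≡ 761 (mod 1081)
11^64 ≡ 761^2 = 579121 ≡ 786 (mod 1081)
11^128 ≡ 786^2 = 617796 ≡ 545 (mod 1081)
135 = 128 + 4 + 2 + 1 in binary powers of 2.
So 11^135 ≡ 545 · 588 · 121 · 11 ≡ 1009 (mod 1081).
Squaring chain: 1009 → 860 → 196; never reaches −1, so base 11 is a Miller–Rabin witness that 1081 is composite.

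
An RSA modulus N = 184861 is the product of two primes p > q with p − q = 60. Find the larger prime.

Since p = q + 60, we have 184861 = q(q + 60), so q² + 60q − 184861 = 0.
Discriminant: 60² + 4·184861 = 3600 + 739444 = 743044; √743044 = 862.
q = (−60 + 862)/2 = 401, and p = q + 60 = 461.
Check: 401 · 461 = 184861.

461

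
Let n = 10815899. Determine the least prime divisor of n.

73

10815899 is odd.
Digit sum 41, not divisible by 3.
Ends in 9: not divisible by 5.
7: 10815899 = 7·1545128 + 3
11: 10815899 = 11·983263 + 6
13: 10815899 = 13·831992 + 3
17: 10815899 = 17·636229 + 6
19: 10815899 = 19·569257 + 16
23: 10815899 = 23·470256 + 11
29: 10815899 = 29·372962 + 1
31: 10815899 = 31·348899 + 30
37: 10815899 = 37·292321 + 22
41: 10815899 = 41·263802 + 17
43: 10815899 = 43·251532 + 23
47: 10815899 = 47·230125 + 24
53: 10815899 = 53·204073 + 30
59: 10815899 = 59·183320 + 19
61: 10815899 = 61·177309 + 50
67: 10815899 = 67·161431 + 22
71: 10815899 = 71·152336 + 43
73: 10815899 = 73·148163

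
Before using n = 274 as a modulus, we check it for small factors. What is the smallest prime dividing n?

2

274 is even: 2 divides it.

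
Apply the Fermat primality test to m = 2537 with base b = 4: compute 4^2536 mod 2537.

317

4^1 ≡ 4 (mod 2537)
4^2 ≡ 4^2 = 16 ≡ 16 (mod 2537)
4^4 ≡ 16^2 = 256 ≡ 256 (mod 2537)
4^8 ≡ 256^2 = 65536 ≡ 2111 (mod 2537)
4^16 ≡ 2111^2 = 4456321 ≡ 1349 (mod 2537)
4^32 ≡ 1349^2 = 1819801 ≡ 772 (mod 2537)
4^64 ≡ 772^2 = 595984 ≡ 2326 (mod 2537)
4^128 ≡ 2326^2 = 5410276 ≡ 1392 (mod 2537)
4^256 ≡ 1392^2 = 1937664 ≡ 1933 (mod 2537)
4^512 ≡ 1933^2 = 3736489 ≡ 2025 (mod 2537)
4^1024 ≡ 2025^2 = 4100625 ≡ 833 (mod 2537)
4^2048 ≡ 833^2 = 693889 ≡ 1288 (mod 2537)
2536 = 2048 + 256 + 128 + 64 + 32 + 8 in binary powers of 2.
So 4^2536 ≡ 1288 · 1933 · 1392 · 2326 · 772 · 2111 ≡ 317 (mod 2537).
Since 317 ≠ 1, base 4 is a Fermat witness: 2537 is composite.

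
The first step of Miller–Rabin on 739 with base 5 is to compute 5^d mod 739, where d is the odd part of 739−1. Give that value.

739 − 1 = 738 = 2^1 · 369, so d = 369.
5^1 ≡ 5 (mod 739)
5^2 ≡ 5^2 = 25 ≡ 25 (mod 739)
5^4 ≡ 25^2 = 625 ≡ 625 (mod 739)
5^8 ≡ 625^2 = 390625 ≡ 433 (mod 739)
5^16 ≡ 433^2 = 187489 ≡ 522 (mod 739)
5^32 ≡ 522^2 = 272484 ≡ 532 (mod 739)
5^64 ≡ 532^2 = 283024 ≡ 726 (mod 739)
5^128 ≡ 726^2 = 527076 ≡ 169 (mod 739)
5^256 ≡ 169^2 = 28561 ≡ 479 (mod 739)
369 = 256 + 64 + 32 + 16 + 1 in binary powers of 2.
So 5^369 ≡ 479 · 726 · 532 · 522 · 5 ≡ 1 (mod 739).
Since 5^d ≡ 1 (mod 739), base 5 does not prove 739 composite.

1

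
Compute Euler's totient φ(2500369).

Factor: 2500369 = 97 · 149 · 173.
φ(2500369) = (97−1) · (149−1) · (173−1) = 96 · 148 · 172 = 2443776.

2443776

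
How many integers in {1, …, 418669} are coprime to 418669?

394416

Factor: 418669 = 23 · 109 · 167.
φ(418669) = (23−1) · (109−1) · (167−1) = 22 · 108 · 166 = 394416.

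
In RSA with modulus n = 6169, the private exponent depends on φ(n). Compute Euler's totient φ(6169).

Factor: 6169 = 31 · 199.
φ(6169) = (31−1) · (199−1) = 30 · 198 = 5940.

5940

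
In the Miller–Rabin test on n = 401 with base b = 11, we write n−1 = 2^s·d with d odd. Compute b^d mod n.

401 − 1 = 400 = 2^4 · 25, so d = 25.
11^1 ≡ 11 (mod 401)
11^2 ≡ 11^2 = 121 ≡ 121 (mod 401)
11^4 ≡ 121^2 = 14641 ≡ 205 (mod 401)
11^8 ≡ 205^2 = 42025 ≡ 321 (mod 401)
11^16 ≡ 321^2 = 103041 ≡ 385 (mod 401)
25 = 16 + 8 + 1 in binary powers of 2.
So 11^25 ≡ 385 · 321 · 11 ≡ 45 (mod 401).
Squaring chain: 45 → 20 → 400 → 1; reaches −1, so base 11 does not prove 401 composite.

45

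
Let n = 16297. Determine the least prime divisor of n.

43

16297 is odd.
Digit sum 25, not divisible by 3.
Ends in 7: not divisible by 5.
7: 16297 = 7·2328 + 1
11: 16297 = 11·1481 + 6
13: 16297 = 13·1253 + 8
17: 16297 = 17·958 + 11
19: 16297 = 19·857 + 14
23: 16297 = 23·708 + 13
29: 16297 = 29·561 + 28
31: 16297 = 31·525 + 22
37: 16297 = 37·440 + 17
41: 16297 = 41·397 + 20
43: 16297 = 43·379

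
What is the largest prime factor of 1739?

47

1739 = 37 · 47
47 is prime.
So 1739 = 37 · 47; the largest prime factor is 47.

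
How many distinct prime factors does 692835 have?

692835 = 3 · 230945
230945 = 5 · 46189
46189 = 11 · 4199
4199 = 13 · 323
323 = 17 · 19
692835 = 3 · 5 · 11 · 13 · 17 · 19, which has 6 distinct prime factors.

6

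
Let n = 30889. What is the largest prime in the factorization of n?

30889 = 17 · 1817
1817 = 23 · 79
79 is prime.
So 30889 = 17 · 23 · 79; the largest prime factor is 79.

79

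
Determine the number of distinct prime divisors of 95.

95 = 5 · 19
95 = 5 · 19, which has 2 distinct prime factors.

2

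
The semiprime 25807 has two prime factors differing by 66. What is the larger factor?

Since p = q + 66, we have 25807 = q(q + 66), so q² + 66q − 25807 = 0.
Discriminant: 66² + 4·25807 = 4356 + 103228 = 107584; √107584 = 328.
q = (−66 + 328)/2 = 131, and p = q + 66 = 197.
Check: 131 · 197 = 25807.

197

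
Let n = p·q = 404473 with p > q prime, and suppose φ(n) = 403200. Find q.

φ(n) = (p−1)(q−1) = n − (p+q) + 1, so p + q = 404473 − 403200 + 1 = 1274.
p and q are the roots of t² − 1274t + 404473 = 0.
Discriminant: 1274² − 4·404473 = 1623076 − 1617892 = 5184; √5184 = 72.
q = (1274 − 72)/2 = 601, p = (1274 + 72)/2 = 673.
Check: 601 · 673 = 404473.

601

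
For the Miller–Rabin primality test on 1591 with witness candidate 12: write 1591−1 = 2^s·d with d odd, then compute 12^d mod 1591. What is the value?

1591 − 1 = 1590 = 2^1 · 795, so d = 795.
12^1 ≡ 12 (mod 1591)
12^2 ≡ 12^2 = 144 ≡ 144 (mod 1591)
12^4 ≡ 144^2 = 20736 ≡ 53 (mod 1591)
12^8 ≡ 53^2 = 2809 ≡ 1218 (mod 1591)
12^16 ≡ 1218^2 = 1483524 ≡ 712 (mod 1591)
12^32 ≡ 712^2 = 506944 ≡ 1006 (mod 1591)
12^64 ≡ 1006^2 = 1012036 ≡ 160 (mod 1591)
12^128 ≡ 160^2 = 25600 ≡ 144 (mod 1591)
12^256 ≡ 144^2 = 20736 ≡ 53 (mod 1591)
12^512 ≡ 53^2 = 2809 ≡ 1218 (mod 1591)
795 = 512 + 256 + 16 + 8 + 2 + 1 in binary powers of 2.
So 12^795 ≡ 1218 · 53 · 712 · 1218 · 144 · 12 ≡ 285 (mod 1591).
Squaring chain: 285; never reaches −1, so base 12 is a Miller–Rabin witness that 1591 is composite.

285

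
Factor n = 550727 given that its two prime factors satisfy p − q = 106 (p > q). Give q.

691

Since p = q + 106, we have 550727 = q(q + 106), so q² + 106q − 550727 = 0.
Discriminant: 106² + 4·550727 = 11236 + 2202908 = 2214144; √2214144 = 1488.
q = (−106 + 1488)/2 = 691, and p = q + 106 = 797.
Check: 691 · 797 = 550727.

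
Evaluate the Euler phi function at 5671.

5512

Factor: 5671 = 53 · 107.
φ(5671) = (53−1) · (107−1) = 52 · 106 = 5512.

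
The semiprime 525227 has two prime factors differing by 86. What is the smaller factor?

Since p = q + 86, we have 525227 = q(q + 86), so q² + 86q − 525227 = 0.
Discriminant: 86² + 4·525227 = 7396 + 2100908 = 2108304; √2108304 = 1452.
q = (−86 + 1452)/2 = 683, and p = q + 86 = 769.
Check: 683 · 769 = 525227.

683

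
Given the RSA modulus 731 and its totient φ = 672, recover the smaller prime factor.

φ(n) = (p−1)(q−1) = n − (p+q) + 1, so p + q = 731 − 672 + 1 = 60.
p and q are the roots of t² − 60t + 731 = 0.
Discriminant: 60² − 4·731 = 3600 − 2924 = 676; √676 = 26.
q = (60 − 26)/2 = 17, p = (60 + 26)/2 = 43.
Check: 17 · 43 = 731.

17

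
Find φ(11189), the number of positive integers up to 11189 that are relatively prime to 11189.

10956

Factor: 11189 = 67 · 167.
φ(11189) = (67−1) · (167−1) = 66 · 166 = 10956.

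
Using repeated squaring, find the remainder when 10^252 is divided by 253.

177

10^1 ≡ 10 (mod 253)
10^2 ≡ 10^2 = 100 ≡ 100 (mod 253)
10^4 ≡ 100^2 = 10000 ≡ 133 (mod 253)
10^8 ≡ 133^2 = 17689 ≡ 232 (mod 253)
10^16 ≡ 232^2 = 53824 ≡ 188 (mod 253)
10^32 ≡ 188^2 = 35344 ≡ 177 (mod 253)
10^64 ≡ 177^2 = 31329 ≡ 210 (mod 253)
10^128 ≡ 210^2 = 44100 ≡ 78 (mod 253)
252 = 128 + 64 + 32 + 16 + 8 + 4 in binary powers of 2.
So 10^252 ≡ 78 · 210 · 177 · 188 · 232 · 133 ≡ 177 (mod 253).
Since 177 ≠ 1, base 10 is a Fermat witness: 253 is composite.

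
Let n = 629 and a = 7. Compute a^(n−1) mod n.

7^1 ≡ 7 (mod 629)
7^2 ≡ 7^2 = 49 ≡ 49 (mod 629)
7^4 ≡ 49^2 = 2401 ≡ 514 (mod 629)
7^8 ≡ 514^2 = 264196 ≡ 16 (mod 629)
7^16 ≡ 16^2 = 256 ≡ 256 (mod 629)
7^32 ≡ 256^2 = 65536 ≡ 120 (mod 629)
7^64 ≡ 120^2 = 14400 ≡ 562 (mod 629)
7^128 ≡ 562^2 = 315844 ≡ 86 (mod 629)
7^256 ≡ 86^2 = 7396 ≡ 477 (mod 629)
7^512 ≡ 477^2 = 227529 ≡ 460 (mod 629)
628 = 512 + 64 + 32 + 16 + 4 in binary powers of 2.
So 7^628 ≡ 460 · 562 · 120 · 256 · 514 ≡ 293 (mod 629).
Since 293 ≠ 1, base 7 is a Fermat witness: 629 is composite.

293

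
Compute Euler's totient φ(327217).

294000

Factor: 327217 = 11 · 151 · 197.
φ(327217) = (11−1) · (151−1) · (197−1) = 10 · 150 · 196 = 294000.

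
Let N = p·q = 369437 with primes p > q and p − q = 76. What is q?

Since p = q + 76, we have 369437 = q(q + 76), so q² + 76q − 369437 = 0.
Discriminant: 76² + 4·369437 = 5776 + 1477748 = 1483524; √1483524 = 1218.
q = (−76 + 1218)/2 = 571, and p = q + 76 = 647.
Check: 571 · 647 = 369437.

571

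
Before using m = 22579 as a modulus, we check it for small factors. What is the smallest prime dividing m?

67

22579 is odd.
Digit sum 25, not divisible by 3.
Ends in 9: not divisible by 5.
7: 22579 = 7·3225 + 4
11: 22579 = 11·2052 + 7
13: 22579 = 13·1736 + 11
17: 22579 = 17·1328 + 3
19: 22579 = 19·1188 + 7
23: 22579 = 23·981 + 16
29: 22579 = 29·778 + 17
31: 22579 = 31·728 + 11
37: 22579 = 37·610 + 9
41: 22579 = 41·550 + 29
43: 22579 = 43·525 + 4
47: 22579 = 47·480 + 19
53: 22579 = 53·426 + 1
59: 22579 = 59·382 + 41
61: 22579 = 61·370 + 9
67: 22579 = 67·337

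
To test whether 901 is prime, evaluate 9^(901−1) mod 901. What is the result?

543

9^1 ≡ 9 (mod 901)
9^2 ≡ 9^2 = 81 ≡ 81 (mod 901)
9^4 ≡ 81^2 = 6561 ≡ 254 (mod 901)
9^8 ≡ 254^2 = 64516 ≡ 545 (mod 901)
9^16 ≡ 545^2 = 297025 ≡ 596 (mod 901)
9^32 ≡ 596^2 = 355216 ≡ 222 (mod 901)
9^64 ≡ 222^2 = 49284 ≡ 630 (mod 901)
9^128 ≡ 630^2 = 396900 ≡ 460 (mod 901)
9^256 ≡ 460^2 = 211600 ≡ 766 (mod 901)
9^512 ≡ 766^2 = 586756 ≡ 205 (mod 901)
900 = 512 + 256 + 128 + 4 in binary powers of 2.
So 9^900 ≡ 205 · 766 · 460 · 254 ≡ 543 (mod 901).
Since 543 ≠ 1, base 9 is a Fermat witness: 901 is composite.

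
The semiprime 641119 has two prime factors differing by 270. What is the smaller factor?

Since p = q + 270, we have 641119 = q(q + 270), so q² + 270q − 641119 = 0.
Discriminant: 270² + 4·641119 = 72900 + 2564476 = 2637376; √2637376 = 1624.
q = (−270 + 1624)/2 = 677, and p = q + 270 = 947.
Check: 677 · 947 = 641119.

677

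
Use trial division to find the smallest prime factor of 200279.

19

200279 is odd.
Digit sum 20, not divisible by 3.
Ends in 9: not divisible by 5.
7: 200279 = 7·28611 + 2
11: 200279 = 11·18207 + 2
13: 200279 = 13·15406 + 1
17: 200279 = 17·11781 + 2
19: 200279 = 19·10541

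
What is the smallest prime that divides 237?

3

237 is odd.
Digit sum 12, divisible by 3.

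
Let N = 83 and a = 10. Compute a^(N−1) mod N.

1

10^1 ≡ 10 (mod 83)
10^2 ≡ 10^2 = 100 ≡ 17 (mod 83)
10^4 ≡ 17^2 = 289 ≡ 40 (mod 83)
10^8 ≡ 40^2 = 1600 ≡ 23 (mod 83)
10^16 ≡ 23^2 = 529 ≡ 31 (mod 83)
10^32 ≡ 31^2 = 961 ≡ 48 (mod 83)
10^64 ≡ 48^2 = 2304 ≡ 63 (mod 83)
82 = 64 + 16 + 2 in binary powers of 2.
So 10^82 ≡ 63 · 31 · 17 ≡ 1 (mod 83).
Since the result is 1, base 10 gives no evidence that 83 is composite.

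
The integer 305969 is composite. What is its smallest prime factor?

305969 is odd.
Digit sum 32, not divisible by 3.
Ends in 9: not divisible by 5.
7: 305969 = 7·43709 + 6
11: 305969 = 11·27815 + 4
13: 305969 = 13·23536 + 1
17: 305969 = 17·17998 + 3
19: 305969 = 19·16103 + 12
23: 305969 = 23·13303

23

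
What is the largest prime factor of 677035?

677035 = 5 · 135407
135407 = 43 · 3149
3149 = 47 · 67
67 is prime.
So 677035 = 5 · 43 · 47 · 67; the largest prime factor is 67.

67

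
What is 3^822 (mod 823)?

3^1 ≡ 3 (mod 823)
3^2 ≡ 3^2 = 9 ≡ 9 (mod 823)
3^4 ≡ 9^2 = 81 ≡ 81 (mod 823)
3^8 ≡ 81^2 = 6561 ≡ 800 (mod 823)
3^16 ≡ 800^2 = 640000 ≡ 529 (mod 823)
3^32 ≡ 529^2 = 279841 ≡ 21 (mod 823)
3^64 ≡ 21^2 = 441 ≡ 441 (mod 823)
3^128 ≡ 441^2 = 194481 ≡ 253 (mod 823)
3^256 ≡ 253^2 = 64009 ≡ 638 (mod 823)
3^512 ≡ 638^2 = 407044 ≡ 482 (mod 823)
822 = 512 + 256 + 32 + 16 + 4 + 2 in binary powers of 2.
So 3^822 ≡ 482 · 638 · 21 · 529 · 81 · 9 ≡ 1 (mod 823).
Since the result is 1, base 3 gives no evidence that 823 is composite.

1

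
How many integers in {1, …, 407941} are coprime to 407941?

388752

Factor: 407941 = 43 · 53 · 179.
φ(407941) = (43−1) · (53−1) · (179−1) = 42 · 52 · 178 = 388752.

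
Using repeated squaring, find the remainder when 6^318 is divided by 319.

103

6^1 ≡ 6 (mod 319)
6^2 ≡ 6^2 = 36 ≡ 36 (mod 319)
6^4 ≡ 36^2 = 1296 ≡ 20 (mod 319)
6^8 ≡ 20^2 = 400 ≡ 81 (mod 319)
6^16 ≡ 81^2 = 6561 ≡ 181 (mod 319)
6^32 ≡ 181^2 = 32761 ≡ 223 (mod 319)
6^64 ≡ 223^2 = 49729 ≡ 284 (mod 319)
6^128 ≡ 284^2 = 80656 ≡ 268 (mod 319)
6^256 ≡ 268^2 = 71824 ≡ 49 (mod 319)
318 = 256 + 32 + 16 + 8 + 4 + 2 in binary powers of 2.
So 6^318 ≡ 49 · 223 · 181 · 81 · 20 · 36 ≡ 103 (mod 319).
Since 103 ≠ 1, base 6 is a Fermat witness: 319 is composite.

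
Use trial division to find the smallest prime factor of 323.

17

323 is odd.
Digit sum 8, not divisible by 3.
Ends in 3: not divisible by 5.
7: 323 = 7·46 + 1
11: 323 = 11·29 + 4
13: 323 = 13·24 + 11
17: 323 = 17·19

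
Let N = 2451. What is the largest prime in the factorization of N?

43

2451 = 3 · 817
817 = 19 · 43
43 is prime.
So 2451 = 3 · 19 · 43; the largest prime factor is 43.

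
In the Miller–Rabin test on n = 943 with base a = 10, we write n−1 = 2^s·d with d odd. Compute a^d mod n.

871

943 − 1 = 942 = 2^1 · 471, so d = 471.
10^1 ≡ 10 (mod 943)
10^2 ≡ 10^2 = 100 ≡ 100 (mod 943)
10^4 ≡ 100^2 = 10000 ≡ 570 (mod 943)
10^8 ≡ 570^2 = 324900 ≡ 508 (mod 943)
10^16 ≡ 508^2 = 258064 ≡ 625 (mod 943)
10^32 ≡ 625^2 = 390625 ≡ 223 (mod 943)
10^64 ≡ 223^2 = 49729 ≡ 693 (mod 943)
10^128 ≡ 693^2 = 480249 ≡ 262 (mod 943)
10^256 ≡ 262^2 = 68644 ≡ 748 (mod 943)
471 = 256 + 128 + 64 + 16 + 4 + 2 + 1 in binary powers of 2.
So 10^471 ≡ 748 · 262 · 693 · 625 · 570 · 100 · 10 ≡ 871 (mod 943).
Squaring chain: 871; never reaches −1, so base 10 is a Miller–Rabin witness that 943 is composite.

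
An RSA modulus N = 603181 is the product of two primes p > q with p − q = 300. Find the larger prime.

Since p = q + 300, we have 603181 = q(q + 300), so q² + 300q − 603181 = 0.
Discriminant: 300² + 4·603181 = 90000 + 2412724 = 2502724; √2502724 = 1582.
q = (−300 + 1582)/2 = 641, and p = q + 300 = 941.
Check: 641 · 941 = 603181.

941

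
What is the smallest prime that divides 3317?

31

3317 is odd.
Digit sum 14, not divisible by 3.
Ends in 7: not divisible by 5.
7: 3317 = 7·473 + 6
11: 3317 = 11·301 + 6
13: 3317 = 13·255 + 2
17: 3317 = 17·195 + 2
19: 3317 = 19·174 + 11
23: 3317 = 23·144 + 5
29: 3317 = 29·114 + 11
31: 3317 = 31·107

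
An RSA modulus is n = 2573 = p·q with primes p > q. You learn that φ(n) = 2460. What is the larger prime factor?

83

φ(n) = (p−1)(q−1) = n − (p+q) + 1, so p + q = 2573 − 2460 + 1 = 114.
p and q are the roots of t² − 114t + 2573 = 0.
Discriminant: 114² − 4·2573 = 12996 − 10292 = 2704; √2704 = 52.
q = (114 − 52)/2 = 31, p = (114 + 52)/2 = 83.
Check: 31 · 83 = 2573.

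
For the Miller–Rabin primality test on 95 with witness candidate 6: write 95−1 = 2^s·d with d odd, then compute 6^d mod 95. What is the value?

36

95 − 1 = 94 = 2^1 · 47, so d = 47.
6^1 ≡ 6 (mod 95)
6^2 ≡ 6^2 = 36 ≡ 36 (mod 95)
6^4 ≡ 36^2 = 1296 ≡ 61 (mod 95)
6^8 ≡ 61^2 = 3721 ≡ 16 (mod 95)
6^16 ≡ 16^2 = 256 ≡ 66 (mod 95)
6^32 ≡ 66^2 = 4356 ≡ 81 (mod 95)
47 = 32 + 8 + 4 + 2 + 1 in binary powers of 2.
So 6^47 ≡ 81 · 16 · 61 · 36 · 6 ≡ 36 (mod 95).
Squaring chain: 36; never reaches −1, so base 6 is a Miller–Rabin witness that 95 is composite.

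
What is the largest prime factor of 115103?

79

115103 = 31 · 3713
3713 = 47 · 79
79 is prime.
So 115103 = 31 · 47 · 79; the largest prime factor is 79.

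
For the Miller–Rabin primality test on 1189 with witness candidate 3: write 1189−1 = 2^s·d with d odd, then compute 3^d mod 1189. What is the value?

1189 − 1 = 1188 = 2^2 · 297, so d = 297.
3^1 ≡ 3 (mod 1189)
3^2 ≡ 3^2 = 9 ≡ 9 (mod 1189)
3^4 ≡ 9^2 = 81 ≡ 81 (mod 1189)
3^8 ≡ 81^2 = 6561 ≡ 616 (mod 1189)
3^16 ≡ 616^2 = 379456 ≡ 165 (mod 1189)
3^32 ≡ 165^2 = 27225 ≡ 1067 (mod 1189)
3^64 ≡ 1067^2 = 1138489 ≡ 616 (mod 1189)
3^128 ≡ 616^2 = 379456 ≡ 165 (mod 1189)
3^256 ≡ 165^2 = 27225 ≡ 1067 (mod 1189)
297 = 256 + 32 + 8 + 1 in binary powers of 2.
So 3^297 ≡ 1067 · 1067 · 616 · 3 ≡ 495 (mod 1189).
Squaring chain: 495 → 91; never reaches −1, so base 3 is a Miller–Rabin witness that 1189 is composite.

495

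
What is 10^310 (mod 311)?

1

10^1 ≡ 10 (mod 311)
10^2 ≡ 10^2 = 100 ≡ 100 (mod 311)
10^4 ≡ 100^2 = 10000 ≡ 48 (mod 311)
10^8 ≡ 48^2 = 2304 ≡ 127 (mod 311)
10^16 ≡ 127^2 = 16129 ≡ 268 (mod 311)
10^32 ≡ 268^2 = 71824 ≡ 294 (mod 311)
10^64 ≡ 294^2 = 86436 ≡ 289 (mod 311)
10^128 ≡ 289^2 = 83521 ≡ 173 (mod 311)
10^256 ≡ 173^2 = 29929 ≡ 73 (mod 311)
310 = 256 + 32 + 16 + 4 + 2 in binary powers of 2.
So 10^310 ≡ 73 · 294 · 268 · 48 · 100 ≡ 1 (mod 311).
Since the result is 1, base 10 gives no evidence that 311 is composite.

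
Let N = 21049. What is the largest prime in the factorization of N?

97

21049 = 7 · 3007
3007 = 31 · 97
97 is prime.
So 21049 = 7 · 31 · 97; the largest prime factor is 97.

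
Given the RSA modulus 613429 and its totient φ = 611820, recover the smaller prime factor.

φ(n) = (p−1)(q−1) = n − (p+q) + 1, so p + q = 613429 − 611820 + 1 = 1610.
p and q are the roots of t² − 1610t + 613429 = 0.
Discriminant: 1610² − 4·613429 = 2592100 − 2453716 = 138384; √138384 = 372.
q = (1610 − 372)/2 = 619, p = (1610 + 372)/2 = 991.
Check: 619 · 991 = 613429.

619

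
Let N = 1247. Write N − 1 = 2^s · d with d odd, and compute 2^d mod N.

128

1247 − 1 = 1246 = 2^1 · 623, so d = 623.
2^1 ≡ 2 (mod 1247)
2^2 ≡ 2^2 = 4 ≡ 4 (mod 1247)
2^4 ≡ 4^2 = 16 ≡ 16 (mod 1247)
2^8 ≡ 16^2 = 256 ≡ 256 (mod 1247)
2^16 ≡ 256^2 = 65536 ≡ 692 (mod 1247)
2^32 ≡ 692^2 = 478864 ≡ 16 (mod 1247)
2^64 ≡ 16^2 = 256 ≡ 256 (mod 1247)
2^128 ≡ 256^2 = 65536 ≡ 692 (mod 1247)
2^256 ≡ 692^2 = 478864 ≡ 16 (mod 1247)
2^512 ≡ 16^2 = 256 ≡ 256 (mod 1247)
623 = 512 + 64 + 32 + 8 + 4 + 2 + 1 in binary powers of 2.
So 2^623 ≡ 256 · 256 · 16 · 256 · 16 · 4 · 2 ≡ 128 (mod 1247).
Squaring chain: 128; never reaches −1, so base 2 is a Miller–Rabin witness that 1247 is composite.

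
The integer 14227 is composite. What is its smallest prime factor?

14227 is odd.
Digit sum 16, not divisible by 3.
Ends in 7: not divisible by 5.
7: 14227 = 7·2032 + 3
11: 14227 = 11·1293 + 4
13: 14227 = 13·1094 + 5
17: 14227 = 17·836 + 15
19: 14227 = 19·748 + 15
23: 14227 = 23·618 + 13
29: 14227 = 29·490 + 17
31: 14227 = 31·458 + 29
37: 14227 = 37·384 + 19
41: 14227 = 41·347

41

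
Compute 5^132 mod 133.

64

5^1 ≡ 5 (mod 133)
5^2 ≡ 5^2 = 25 ≡ 25 (mod 133)
5^4 ≡ 25^2 = 625 ≡ 93 (mod 133)
5^8 ≡ 93^2 = 8649 ≡ 4 (mod 133)
5^16 ≡ 4^2 = 16 ≡ 16 (mod 133)
5^32 ≡ 16^2 = 256 ≡ 123 (mod 133)
5^64 ≡ 123^2 = 15129 ≡ 100 (mod 133)
5^128 ≡ 100^2 = 10000 ≡ 25 (mod 133)
132 = 128 + 4 in binary powers of 2.
So 5^132 ≡ 25 · 93 ≡ 64 (mod 133).
Since 64 ≠ 1, base 5 is a Fermat witness: 133 is composite.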